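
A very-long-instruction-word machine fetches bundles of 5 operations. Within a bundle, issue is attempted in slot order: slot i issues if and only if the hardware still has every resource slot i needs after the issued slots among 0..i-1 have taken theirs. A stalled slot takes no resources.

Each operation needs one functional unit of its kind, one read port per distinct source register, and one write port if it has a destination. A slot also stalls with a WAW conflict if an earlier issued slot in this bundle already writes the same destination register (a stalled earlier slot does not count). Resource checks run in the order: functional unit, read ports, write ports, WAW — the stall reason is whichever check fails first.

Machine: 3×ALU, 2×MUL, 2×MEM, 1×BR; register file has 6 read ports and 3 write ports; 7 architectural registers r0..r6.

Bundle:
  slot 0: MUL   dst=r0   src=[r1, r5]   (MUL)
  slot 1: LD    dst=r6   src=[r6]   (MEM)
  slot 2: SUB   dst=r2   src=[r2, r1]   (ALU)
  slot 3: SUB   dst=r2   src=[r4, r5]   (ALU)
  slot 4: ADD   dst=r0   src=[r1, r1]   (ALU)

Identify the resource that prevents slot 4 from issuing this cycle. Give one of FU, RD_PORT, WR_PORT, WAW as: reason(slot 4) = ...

reason(slot 4) = WR_PORT

[0] MUL needs rd=2 wr=1: ok; after: ALU=3 MUL=1 MEM=2 BR=1, R=4, W=2
[1] MEM needs rd=1 wr=1: ok; after: ALU=3 MUL=1 MEM=1 BR=1, R=3, W=1
[2] ALU needs rd=2 wr=1: ok; after: ALU=2 MUL=1 MEM=1 BR=1, R=1, W=0
[3] ALU needs rd=2 wr=1: RD_PORT; after: ALU=2 MUL=1 MEM=1 BR=1, R=1, W=0
[4] ALU needs rd=1 wr=1: WR_PORT; after: ALU=2 MUL=1 MEM=1 BR=1, R=1, W=0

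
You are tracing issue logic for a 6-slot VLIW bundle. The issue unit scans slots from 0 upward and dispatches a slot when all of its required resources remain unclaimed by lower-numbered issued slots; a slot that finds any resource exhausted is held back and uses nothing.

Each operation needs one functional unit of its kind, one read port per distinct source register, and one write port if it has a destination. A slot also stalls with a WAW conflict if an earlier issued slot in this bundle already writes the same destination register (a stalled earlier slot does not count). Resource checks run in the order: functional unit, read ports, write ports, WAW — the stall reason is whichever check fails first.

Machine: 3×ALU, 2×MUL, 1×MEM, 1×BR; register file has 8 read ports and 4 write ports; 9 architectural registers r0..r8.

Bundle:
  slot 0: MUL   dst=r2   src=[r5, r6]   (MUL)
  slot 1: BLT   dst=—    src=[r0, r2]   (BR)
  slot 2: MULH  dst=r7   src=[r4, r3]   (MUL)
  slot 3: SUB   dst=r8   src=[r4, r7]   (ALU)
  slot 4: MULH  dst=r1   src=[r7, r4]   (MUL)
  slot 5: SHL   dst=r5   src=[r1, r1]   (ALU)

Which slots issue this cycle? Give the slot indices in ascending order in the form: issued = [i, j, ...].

#0 MUL src=r5,r6 dispatched  <A:3 Mu:1 Ld:1 B:1 rd:6 wr:3>
#1 BR src=r0,r2 dispatched  <A:3 Mu:1 Ld:1 B:0 rd:4 wr:3>
#2 MUL src=r4,r3 dispatched  <A:3 Mu:0 Ld:1 B:0 rd:2 wr:2>
#3 ALU src=r4,r7 dispatched  <A:2 Mu:0 Ld:1 B:0 rd:0 wr:1>
#4 MUL src=r7,r4 held:FU  <A:2 Mu:0 Ld:1 B:0 rd:0 wr:1>
#5 ALU src=r1,r1 held:RD_PORT  <A:2 Mu:0 Ld:1 B:0 rd:0 wr:1>

issued = [0, 1, 2, 3]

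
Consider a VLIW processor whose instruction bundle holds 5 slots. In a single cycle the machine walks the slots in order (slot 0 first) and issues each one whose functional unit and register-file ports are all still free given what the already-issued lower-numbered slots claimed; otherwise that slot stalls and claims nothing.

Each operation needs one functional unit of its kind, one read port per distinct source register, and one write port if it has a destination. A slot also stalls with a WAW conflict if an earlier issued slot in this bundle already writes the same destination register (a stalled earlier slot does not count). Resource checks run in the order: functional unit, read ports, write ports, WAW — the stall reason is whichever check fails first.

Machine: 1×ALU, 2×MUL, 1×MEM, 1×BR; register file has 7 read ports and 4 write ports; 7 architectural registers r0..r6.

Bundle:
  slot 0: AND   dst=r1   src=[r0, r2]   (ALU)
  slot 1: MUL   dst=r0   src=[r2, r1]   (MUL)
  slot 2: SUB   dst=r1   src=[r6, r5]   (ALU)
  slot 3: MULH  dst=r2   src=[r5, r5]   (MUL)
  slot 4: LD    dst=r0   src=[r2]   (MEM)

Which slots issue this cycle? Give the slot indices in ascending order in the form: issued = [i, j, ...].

issued = [0, 1, 3]

(0) want 1×ALU +2rd +1wr — yes → AL0|MU2|ME1|BR1|rd5|wr3
(1) want 1×MUL +2rd +1wr — yes → AL0|MU1|ME1|BR1|rd3|wr2
(2) want 1×ALU +2rd +1wr — FU → AL0|MU1|ME1|BR1|rd3|wr2
(3) want 1×MUL +1rd +1wr — yes → AL0|MU0|ME1|BR1|rd2|wr1
(4) want 1×MEM +1rd +1wr — WAW → AL0|MU0|ME1|BR1|rd2|wr1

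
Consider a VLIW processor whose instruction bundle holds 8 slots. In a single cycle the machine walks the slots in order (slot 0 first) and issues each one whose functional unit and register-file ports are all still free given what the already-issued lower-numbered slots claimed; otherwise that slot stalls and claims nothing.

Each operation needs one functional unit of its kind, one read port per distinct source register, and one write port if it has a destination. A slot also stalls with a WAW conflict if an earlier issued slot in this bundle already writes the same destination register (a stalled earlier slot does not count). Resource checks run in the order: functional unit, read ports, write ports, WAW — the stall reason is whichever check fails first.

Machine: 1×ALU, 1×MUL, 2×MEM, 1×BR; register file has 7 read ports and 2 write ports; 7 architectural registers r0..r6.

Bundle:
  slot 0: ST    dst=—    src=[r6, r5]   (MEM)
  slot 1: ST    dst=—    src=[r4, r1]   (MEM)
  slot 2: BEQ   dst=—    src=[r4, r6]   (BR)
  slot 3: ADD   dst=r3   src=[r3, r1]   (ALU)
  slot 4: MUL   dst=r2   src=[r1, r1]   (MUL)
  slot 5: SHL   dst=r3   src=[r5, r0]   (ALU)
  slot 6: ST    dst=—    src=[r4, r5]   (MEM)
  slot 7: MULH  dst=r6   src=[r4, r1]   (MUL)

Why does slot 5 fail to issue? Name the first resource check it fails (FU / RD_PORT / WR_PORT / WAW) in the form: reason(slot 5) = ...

#0 MEM src=r6,r5 dispatched  <A:1 Mu:1 Ld:1 B:1 rd:5 wr:2>
#1 MEM src=r4,r1 dispatched  <A:1 Mu:1 Ld:0 B:1 rd:3 wr:2>
#2 BR src=r4,r6 dispatched  <A:1 Mu:1 Ld:0 B:0 rd:1 wr:2>
#3 ALU src=r3,r1 held:RD_PORT  <A:1 Mu:1 Ld:0 B:0 rd:1 wr:2>
#4 MUL src=r1,r1 dispatched  <A:1 Mu:0 Ld:0 B:0 rd:0 wr:1>
#5 ALU src=r5,r0 held:RD_PORT  <A:1 Mu:0 Ld:0 B:0 rd:0 wr:1>
#6 MEM src=r4,r5 held:FU  <A:1 Mu:0 Ld:0 B:0 rd:0 wr:1>
#7 MUL src=r4,r1 held:FU  <A:1 Mu:0 Ld:0 B:0 rd:0 wr:1>

reason(slot 5) = RD_PORT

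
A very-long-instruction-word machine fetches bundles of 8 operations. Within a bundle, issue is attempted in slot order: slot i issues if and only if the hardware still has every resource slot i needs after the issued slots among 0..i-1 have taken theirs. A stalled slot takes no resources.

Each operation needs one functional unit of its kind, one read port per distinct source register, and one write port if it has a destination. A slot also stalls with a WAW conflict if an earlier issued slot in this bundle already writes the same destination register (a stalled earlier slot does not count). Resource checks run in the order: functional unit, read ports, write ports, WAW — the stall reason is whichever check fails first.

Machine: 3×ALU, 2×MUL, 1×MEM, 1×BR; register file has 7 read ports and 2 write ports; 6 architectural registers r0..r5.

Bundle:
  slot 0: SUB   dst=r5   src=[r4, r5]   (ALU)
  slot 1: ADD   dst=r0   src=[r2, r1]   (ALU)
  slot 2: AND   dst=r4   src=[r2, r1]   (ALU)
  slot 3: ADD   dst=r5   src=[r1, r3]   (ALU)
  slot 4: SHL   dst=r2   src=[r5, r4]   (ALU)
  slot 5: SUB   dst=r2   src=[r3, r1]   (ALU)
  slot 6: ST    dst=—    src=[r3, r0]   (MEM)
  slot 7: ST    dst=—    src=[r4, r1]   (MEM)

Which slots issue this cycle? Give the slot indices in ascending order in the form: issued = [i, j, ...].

issued = [0, 1, 6]

[0] ALU needs rd=2 wr=1: ok; after: ALU=2 MUL=2 MEM=1 BR=1, R=5, W=1
[1] ALU needs rd=2 wr=1: ok; after: ALU=1 MUL=2 MEM=1 BR=1, R=3, W=0
[2] ALU needs rd=2 wr=1: WR_PORT; after: ALU=1 MUL=2 MEM=1 BR=1, R=3, W=0
[3] ALU needs rd=2 wr=1: WR_PORT; after: ALU=1 MUL=2 MEM=1 BR=1, R=3, W=0
[4] ALU needs rd=2 wr=1: WR_PORT; after: ALU=1 MUL=2 MEM=1 BR=1, R=3, W=0
[5] ALU needs rd=2 wr=1: WR_PORT; after: ALU=1 MUL=2 MEM=1 BR=1, R=3, W=0
[6] MEM needs rd=2 wr=0: ok; after: ALU=1 MUL=2 MEM=0 BR=1, R=1, W=0
[7] MEM needs rd=2 wr=0: FU; after: ALU=1 MUL=2 MEM=0 BR=1, R=1, W=0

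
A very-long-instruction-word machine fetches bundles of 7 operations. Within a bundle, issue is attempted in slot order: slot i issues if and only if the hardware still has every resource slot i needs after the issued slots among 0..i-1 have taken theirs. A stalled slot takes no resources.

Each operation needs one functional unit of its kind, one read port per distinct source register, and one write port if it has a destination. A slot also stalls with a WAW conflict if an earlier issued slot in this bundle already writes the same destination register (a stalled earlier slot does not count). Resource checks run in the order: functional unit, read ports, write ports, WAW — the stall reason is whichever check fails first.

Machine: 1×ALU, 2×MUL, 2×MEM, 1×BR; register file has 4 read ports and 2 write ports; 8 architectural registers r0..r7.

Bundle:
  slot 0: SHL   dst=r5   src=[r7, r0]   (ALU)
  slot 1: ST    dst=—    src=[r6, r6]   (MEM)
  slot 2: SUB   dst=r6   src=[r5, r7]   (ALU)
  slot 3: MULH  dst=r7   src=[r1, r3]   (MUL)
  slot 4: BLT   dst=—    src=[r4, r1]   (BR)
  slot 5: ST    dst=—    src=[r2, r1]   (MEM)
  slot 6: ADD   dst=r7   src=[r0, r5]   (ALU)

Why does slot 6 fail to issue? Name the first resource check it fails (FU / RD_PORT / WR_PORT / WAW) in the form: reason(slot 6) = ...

reason(slot 6) = FU

  0. ALU→r5 ⇒ go  {0A/2Mu/2Ld/1B | 2r 1w}
  1. MEM ⇒ go  {0A/2Mu/1Ld/1B | 1r 1w}
  2. ALU→r6 ⇒ no(FU)  {0A/2Mu/1Ld/1B | 1r 1w}
  3. MUL→r7 ⇒ no(RD_PORT)  {0A/2Mu/1Ld/1B | 1r 1w}
  4. BR ⇒ no(RD_PORT)  {0A/2Mu/1Ld/1B | 1r 1w}
  5. MEM ⇒ no(RD_PORT)  {0A/2Mu/1Ld/1B | 1r 1w}
  6. ALU→r7 ⇒ no(FU)  {0A/2Mu/1Ld/1B | 1r 1w}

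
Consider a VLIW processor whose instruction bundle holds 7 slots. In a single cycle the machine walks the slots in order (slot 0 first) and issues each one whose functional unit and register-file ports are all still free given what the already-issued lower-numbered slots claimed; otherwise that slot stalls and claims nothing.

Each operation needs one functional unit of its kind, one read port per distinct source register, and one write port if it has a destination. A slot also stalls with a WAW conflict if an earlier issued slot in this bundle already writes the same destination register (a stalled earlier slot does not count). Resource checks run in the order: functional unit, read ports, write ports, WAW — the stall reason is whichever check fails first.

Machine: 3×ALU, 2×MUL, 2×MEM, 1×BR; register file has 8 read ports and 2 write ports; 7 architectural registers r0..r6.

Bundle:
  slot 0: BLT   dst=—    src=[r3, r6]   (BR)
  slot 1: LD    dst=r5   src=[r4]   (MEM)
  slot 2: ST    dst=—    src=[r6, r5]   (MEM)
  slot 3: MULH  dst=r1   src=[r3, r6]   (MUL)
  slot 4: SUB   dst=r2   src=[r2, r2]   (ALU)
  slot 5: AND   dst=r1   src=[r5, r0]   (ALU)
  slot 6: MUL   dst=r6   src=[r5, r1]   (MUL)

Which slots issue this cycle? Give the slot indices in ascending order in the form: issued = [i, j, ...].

issued = [0, 1, 2, 3]

#0 BR src=r3,r6 dispatched  <A:3 Mu:2 Ld:2 B:0 rd:6 wr:2>
#1 MEM src=r4 dispatched  <A:3 Mu:2 Ld:1 B:0 rd:5 wr:1>
#2 MEM src=r6,r5 dispatched  <A:3 Mu:2 Ld:0 B:0 rd:3 wr:1>
#3 MUL src=r3,r6 dispatched  <A:3 Mu:1 Ld:0 B:0 rd:1 wr:0>
#4 ALU src=r2,r2 held:WR_PORT  <A:3 Mu:1 Ld:0 B:0 rd:1 wr:0>
#5 ALU src=r5,r0 held:RD_PORT  <A:3 Mu:1 Ld:0 B:0 rd:1 wr:0>
#6 MUL src=r5,r1 held:RD_PORT  <A:3 Mu:1 Ld:0 B:0 rd:1 wr:0>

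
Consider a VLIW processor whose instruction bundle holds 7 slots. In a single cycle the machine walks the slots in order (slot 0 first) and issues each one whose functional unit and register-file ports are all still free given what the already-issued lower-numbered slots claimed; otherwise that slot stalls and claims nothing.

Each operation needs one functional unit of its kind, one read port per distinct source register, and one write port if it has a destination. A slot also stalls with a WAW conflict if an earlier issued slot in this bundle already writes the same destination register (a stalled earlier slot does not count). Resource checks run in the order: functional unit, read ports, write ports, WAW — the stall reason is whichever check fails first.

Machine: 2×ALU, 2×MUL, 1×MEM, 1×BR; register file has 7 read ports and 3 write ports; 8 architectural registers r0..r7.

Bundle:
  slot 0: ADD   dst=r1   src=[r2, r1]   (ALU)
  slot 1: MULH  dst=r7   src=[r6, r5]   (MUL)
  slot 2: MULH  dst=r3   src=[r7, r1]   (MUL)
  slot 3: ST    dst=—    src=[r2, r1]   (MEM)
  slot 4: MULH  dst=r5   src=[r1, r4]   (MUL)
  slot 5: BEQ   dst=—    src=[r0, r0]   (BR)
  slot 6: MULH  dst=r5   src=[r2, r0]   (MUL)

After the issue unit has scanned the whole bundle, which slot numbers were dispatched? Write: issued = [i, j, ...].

slot 0 (ALU): ISSUE — free A1,Mu2,Ld1,B1 rp5 wp2
slot 1 (MUL): ISSUE — free A1,Mu1,Ld1,B1 rp3 wp1
slot 2 (MUL): ISSUE — free A1,Mu0,Ld1,B1 rp1 wp0
slot 3 (MEM): stall RD_PORT — free A1,Mu0,Ld1,B1 rp1 wp0
slot 4 (MUL): stall FU — free A1,Mu0,Ld1,B1 rp1 wp0
slot 5 (BR): ISSUE — free A1,Mu0,Ld1,B0 rp0 wp0
slot 6 (MUL): stall FU — free A1,Mu0,Ld1,B0 rp0 wp0

issued = [0, 1, 2, 5]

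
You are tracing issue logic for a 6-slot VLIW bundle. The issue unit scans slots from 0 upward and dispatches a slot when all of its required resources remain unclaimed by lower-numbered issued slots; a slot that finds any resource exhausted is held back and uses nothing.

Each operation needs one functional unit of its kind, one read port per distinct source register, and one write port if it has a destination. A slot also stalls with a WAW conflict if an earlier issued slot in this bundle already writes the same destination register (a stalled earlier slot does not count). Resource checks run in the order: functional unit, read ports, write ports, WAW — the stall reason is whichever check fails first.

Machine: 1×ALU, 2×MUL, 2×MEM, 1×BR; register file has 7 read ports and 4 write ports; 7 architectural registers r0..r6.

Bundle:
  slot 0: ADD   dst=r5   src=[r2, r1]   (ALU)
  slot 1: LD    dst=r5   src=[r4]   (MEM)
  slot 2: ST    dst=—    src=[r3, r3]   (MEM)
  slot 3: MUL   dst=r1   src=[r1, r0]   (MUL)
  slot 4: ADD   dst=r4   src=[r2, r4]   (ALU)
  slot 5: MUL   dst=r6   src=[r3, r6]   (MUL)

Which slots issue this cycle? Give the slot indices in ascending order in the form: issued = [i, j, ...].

#0 ALU src=r2,r1 dispatched  <A:0 Mu:2 Ld:2 B:1 rd:5 wr:3>
#1 MEM src=r4 held:WAW  <A:0 Mu:2 Ld:2 B:1 rd:5 wr:3>
#2 MEM src=r3,r3 dispatched  <A:0 Mu:2 Ld:1 B:1 rd:4 wr:3>
#3 MUL src=r1,r0 dispatched  <A:0 Mu:1 Ld:1 B:1 rd:2 wr:2>
#4 ALU src=r2,r4 held:FU  <A:0 Mu:1 Ld:1 B:1 rd:2 wr:2>
#5 MUL src=r3,r6 dispatched  <A:0 Mu:0 Ld:1 B:1 rd:0 wr:1>

issued = [0, 2, 3, 5]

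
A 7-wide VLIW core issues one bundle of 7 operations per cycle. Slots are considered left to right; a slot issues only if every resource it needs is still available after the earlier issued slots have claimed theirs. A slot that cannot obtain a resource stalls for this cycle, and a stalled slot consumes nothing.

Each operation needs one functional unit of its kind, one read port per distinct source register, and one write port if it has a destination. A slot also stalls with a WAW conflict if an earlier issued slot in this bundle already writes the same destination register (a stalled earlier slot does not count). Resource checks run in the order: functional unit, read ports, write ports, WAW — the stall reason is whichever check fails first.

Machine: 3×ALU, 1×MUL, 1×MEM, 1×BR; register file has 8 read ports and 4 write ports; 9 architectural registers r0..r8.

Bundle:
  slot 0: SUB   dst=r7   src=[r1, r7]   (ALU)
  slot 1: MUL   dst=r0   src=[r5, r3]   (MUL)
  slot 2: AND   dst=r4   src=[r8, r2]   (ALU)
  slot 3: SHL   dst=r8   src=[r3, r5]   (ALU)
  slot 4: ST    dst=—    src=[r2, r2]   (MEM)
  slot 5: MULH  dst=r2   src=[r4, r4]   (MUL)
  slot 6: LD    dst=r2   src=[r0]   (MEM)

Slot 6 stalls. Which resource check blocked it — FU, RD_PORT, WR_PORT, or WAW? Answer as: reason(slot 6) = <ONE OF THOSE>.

[0] ALU needs rd=2 wr=1: ok; after: ALU=2 MUL=1 MEM=1 BR=1, R=6, W=3
[1] MUL needs rd=2 wr=1: ok; after: ALU=2 MUL=0 MEM=1 BR=1, R=4, W=2
[2] ALU needs rd=2 wr=1: ok; after: ALU=1 MUL=0 MEM=1 BR=1, R=2, W=1
[3] ALU needs rd=2 wr=1: ok; after: ALU=0 MUL=0 MEM=1 BR=1, R=0, W=0
[4] MEM needs rd=1 wr=0: RD_PORT; after: ALU=0 MUL=0 MEM=1 BR=1, R=0, W=0
[5] MUL needs rd=1 wr=1: FU; after: ALU=0 MUL=0 MEM=1 BR=1, R=0, W=0
[6] MEM needs rd=1 wr=1: RD_PORT; after: ALU=0 MUL=0 MEM=1 BR=1, R=0, W=0

reason(slot 6) = RD_PORT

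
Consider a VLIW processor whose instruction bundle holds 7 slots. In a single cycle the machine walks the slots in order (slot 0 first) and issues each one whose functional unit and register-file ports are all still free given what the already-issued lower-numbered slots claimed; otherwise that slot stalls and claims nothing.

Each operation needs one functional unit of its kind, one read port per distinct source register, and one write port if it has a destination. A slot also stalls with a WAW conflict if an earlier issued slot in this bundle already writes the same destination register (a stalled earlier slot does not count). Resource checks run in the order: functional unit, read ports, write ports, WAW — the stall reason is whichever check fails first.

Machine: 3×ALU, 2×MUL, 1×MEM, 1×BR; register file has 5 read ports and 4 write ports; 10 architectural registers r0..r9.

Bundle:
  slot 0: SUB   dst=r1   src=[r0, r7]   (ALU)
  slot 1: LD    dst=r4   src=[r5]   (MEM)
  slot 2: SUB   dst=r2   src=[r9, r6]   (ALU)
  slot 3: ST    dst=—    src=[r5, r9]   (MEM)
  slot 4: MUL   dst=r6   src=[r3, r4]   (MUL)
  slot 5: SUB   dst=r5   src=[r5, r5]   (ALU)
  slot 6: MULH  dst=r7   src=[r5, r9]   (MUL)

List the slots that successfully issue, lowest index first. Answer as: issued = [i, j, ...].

issued = [0, 1, 2]

[0] ALU needs rd=2 wr=1: ok; after: ALU=2 MUL=2 MEM=1 BR=1, R=3, W=3
[1] MEM needs rd=1 wr=1: ok; after: ALU=2 MUL=2 MEM=0 BR=1, R=2, W=2
[2] ALU needs rd=2 wr=1: ok; after: ALU=1 MUL=2 MEM=0 BR=1, R=0, W=1
[3] MEM needs rd=2 wr=0: FU; after: ALU=1 MUL=2 MEM=0 BR=1, R=0, W=1
[4] MUL needs rd=2 wr=1: RD_PORT; after: ALU=1 MUL=2 MEM=0 BR=1, R=0, W=1
[5] ALU needs rd=1 wr=1: RD_PORT; after: ALU=1 MUL=2 MEM=0 BR=1, R=0, W=1
[6] MUL needs rd=2 wr=1: RD_PORT; after: ALU=1 MUL=2 MEM=0 BR=1, R=0, W=1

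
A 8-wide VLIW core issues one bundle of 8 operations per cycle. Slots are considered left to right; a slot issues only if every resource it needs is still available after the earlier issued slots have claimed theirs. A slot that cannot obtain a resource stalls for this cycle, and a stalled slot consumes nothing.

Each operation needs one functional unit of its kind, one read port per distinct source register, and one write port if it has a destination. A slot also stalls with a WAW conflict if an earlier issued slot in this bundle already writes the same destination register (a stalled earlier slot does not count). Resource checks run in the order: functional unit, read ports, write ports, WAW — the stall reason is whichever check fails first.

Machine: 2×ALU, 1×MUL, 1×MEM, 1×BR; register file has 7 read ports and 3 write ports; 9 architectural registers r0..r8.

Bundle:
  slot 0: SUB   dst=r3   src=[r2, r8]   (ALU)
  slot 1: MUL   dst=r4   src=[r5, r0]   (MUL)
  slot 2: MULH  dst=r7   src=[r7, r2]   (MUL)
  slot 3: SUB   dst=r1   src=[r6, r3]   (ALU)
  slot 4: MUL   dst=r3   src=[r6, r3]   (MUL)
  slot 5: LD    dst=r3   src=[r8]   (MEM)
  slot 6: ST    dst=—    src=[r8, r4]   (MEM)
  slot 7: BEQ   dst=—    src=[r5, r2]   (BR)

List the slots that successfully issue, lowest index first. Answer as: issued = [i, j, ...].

issued = [0, 1, 3]

[0] ALU needs rd=2 wr=1: ok; after: ALU=1 MUL=1 MEM=1 BR=1, R=5, W=2
[1] MUL needs rd=2 wr=1: ok; after: ALU=1 MUL=0 MEM=1 BR=1, R=3, W=1
[2] MUL needs rd=2 wr=1: FU; after: ALU=1 MUL=0 MEM=1 BR=1, R=3, W=1
[3] ALU needs rd=2 wr=1: ok; after: ALU=0 MUL=0 MEM=1 BR=1, R=1, W=0
[4] MUL needs rd=2 wr=1: FU; after: ALU=0 MUL=0 MEM=1 BR=1, R=1, W=0
[5] MEM needs rd=1 wr=1: WR_PORT; after: ALU=0 MUL=0 MEM=1 BR=1, R=1, W=0
[6] MEM needs rd=2 wr=0: RD_PORT; after: ALU=0 MUL=0 MEM=1 BR=1, R=1, W=0
[7] BR needs rd=2 wr=0: RD_PORT; after: ALU=0 MUL=0 MEM=1 BR=1, R=1, W=0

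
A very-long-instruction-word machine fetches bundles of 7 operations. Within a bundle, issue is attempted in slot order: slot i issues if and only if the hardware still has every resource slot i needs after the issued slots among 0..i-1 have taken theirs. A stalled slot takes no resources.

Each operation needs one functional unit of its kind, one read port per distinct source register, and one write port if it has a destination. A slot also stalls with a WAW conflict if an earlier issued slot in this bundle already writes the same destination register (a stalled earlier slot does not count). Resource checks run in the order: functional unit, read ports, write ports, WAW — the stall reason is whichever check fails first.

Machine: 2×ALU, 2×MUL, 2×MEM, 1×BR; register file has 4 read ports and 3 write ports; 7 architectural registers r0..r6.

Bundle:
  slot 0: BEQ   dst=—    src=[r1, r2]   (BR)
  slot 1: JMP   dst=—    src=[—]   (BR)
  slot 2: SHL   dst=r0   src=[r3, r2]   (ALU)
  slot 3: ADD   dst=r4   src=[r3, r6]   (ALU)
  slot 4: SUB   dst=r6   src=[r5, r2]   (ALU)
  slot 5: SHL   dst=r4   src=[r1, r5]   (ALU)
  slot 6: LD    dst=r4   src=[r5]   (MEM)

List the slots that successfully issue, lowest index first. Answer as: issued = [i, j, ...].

issued = [0, 2]

slot 0 (BR): ISSUE — free A2,Mu2,Ld2,B0 rp2 wp3
slot 1 (BR): stall FU — free A2,Mu2,Ld2,B0 rp2 wp3
slot 2 (ALU): ISSUE — free A1,Mu2,Ld2,B0 rp0 wp2
slot 3 (ALU): stall RD_PORT — free A1,Mu2,Ld2,B0 rp0 wp2
slot 4 (ALU): stall RD_PORT — free A1,Mu2,Ld2,B0 rp0 wp2
slot 5 (ALU): stall RD_PORT — free A1,Mu2,Ld2,B0 rp0 wp2
slot 6 (MEM): stall RD_PORT — free A1,Mu2,Ld2,B0 rp0 wp2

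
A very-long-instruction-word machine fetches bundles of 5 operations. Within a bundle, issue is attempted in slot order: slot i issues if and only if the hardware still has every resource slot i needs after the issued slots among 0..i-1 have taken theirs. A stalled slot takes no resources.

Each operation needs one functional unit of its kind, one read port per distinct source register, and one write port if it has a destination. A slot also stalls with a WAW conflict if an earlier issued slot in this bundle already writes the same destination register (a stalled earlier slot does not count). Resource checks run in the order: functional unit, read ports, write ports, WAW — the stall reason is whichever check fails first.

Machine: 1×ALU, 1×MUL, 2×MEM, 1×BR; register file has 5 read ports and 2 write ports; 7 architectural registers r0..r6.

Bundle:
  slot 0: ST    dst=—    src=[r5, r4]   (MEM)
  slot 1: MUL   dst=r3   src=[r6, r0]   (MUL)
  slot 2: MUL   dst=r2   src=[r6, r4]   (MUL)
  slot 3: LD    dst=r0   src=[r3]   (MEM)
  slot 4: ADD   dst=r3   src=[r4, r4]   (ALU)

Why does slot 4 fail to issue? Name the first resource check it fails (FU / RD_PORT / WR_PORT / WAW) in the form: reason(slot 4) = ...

reason(slot 4) = RD_PORT

#0 MEM src=r5,r4 dispatched  <A:1 Mu:1 Ld:1 B:1 rd:3 wr:2>
#1 MUL src=r6,r0 dispatched  <A:1 Mu:0 Ld:1 B:1 rd:1 wr:1>
#2 MUL src=r6,r4 held:FU  <A:1 Mu:0 Ld:1 B:1 rd:1 wr:1>
#3 MEM src=r3 dispatched  <A:1 Mu:0 Ld:0 B:1 rd:0 wr:0>
#4 ALU src=r4,r4 held:RD_PORT  <A:1 Mu:0 Ld:0 B:1 rd:0 wr:0>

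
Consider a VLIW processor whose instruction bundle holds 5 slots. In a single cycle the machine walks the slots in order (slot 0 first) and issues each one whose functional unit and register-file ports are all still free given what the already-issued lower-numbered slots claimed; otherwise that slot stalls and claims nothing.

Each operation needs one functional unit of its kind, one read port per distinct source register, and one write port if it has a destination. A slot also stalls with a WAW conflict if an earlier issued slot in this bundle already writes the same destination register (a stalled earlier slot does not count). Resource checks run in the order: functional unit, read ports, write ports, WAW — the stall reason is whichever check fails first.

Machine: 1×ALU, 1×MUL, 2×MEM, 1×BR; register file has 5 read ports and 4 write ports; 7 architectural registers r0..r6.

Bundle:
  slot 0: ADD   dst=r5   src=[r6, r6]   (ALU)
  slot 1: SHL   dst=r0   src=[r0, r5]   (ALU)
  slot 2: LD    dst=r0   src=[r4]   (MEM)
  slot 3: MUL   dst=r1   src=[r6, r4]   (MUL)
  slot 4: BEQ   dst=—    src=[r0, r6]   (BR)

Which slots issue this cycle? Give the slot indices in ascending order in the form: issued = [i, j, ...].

(0) want 1×ALU +1rd +1wr — yes → AL0|MU1|ME2|BR1|rd4|wr3
(1) want 1×ALU +2rd +1wr — FU → AL0|MU1|ME2|BR1|rd4|wr3
(2) want 1×MEM +1rd +1wr — yes → AL0|MU1|ME1|BR1|rd3|wr2
(3) want 1×MUL +2rd +1wr — yes → AL0|MU0|ME1|BR1|rd1|wr1
(4) want 1×BR +2rd +0wr — RD_PORT → AL0|MU0|ME1|BR1|rd1|wr1

issued = [0, 2, 3]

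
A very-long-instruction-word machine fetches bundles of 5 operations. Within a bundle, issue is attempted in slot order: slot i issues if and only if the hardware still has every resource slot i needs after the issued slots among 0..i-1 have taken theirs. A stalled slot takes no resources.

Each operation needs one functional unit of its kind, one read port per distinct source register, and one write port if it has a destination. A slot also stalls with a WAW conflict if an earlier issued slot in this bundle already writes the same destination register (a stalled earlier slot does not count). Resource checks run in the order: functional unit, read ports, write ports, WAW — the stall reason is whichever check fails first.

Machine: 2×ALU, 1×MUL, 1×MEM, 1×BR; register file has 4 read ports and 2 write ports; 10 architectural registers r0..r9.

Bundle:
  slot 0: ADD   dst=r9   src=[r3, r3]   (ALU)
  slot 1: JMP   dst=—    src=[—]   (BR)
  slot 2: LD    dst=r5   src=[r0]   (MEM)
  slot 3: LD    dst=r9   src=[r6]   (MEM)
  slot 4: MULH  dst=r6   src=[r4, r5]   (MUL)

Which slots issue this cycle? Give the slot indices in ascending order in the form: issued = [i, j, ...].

issued = [0, 1, 2]

  0. ALU→r9 ⇒ go  {1A/1Mu/1Ld/1B | 3r 1w}
  1. BR ⇒ go  {1A/1Mu/1Ld/0B | 3r 1w}
  2. MEM→r5 ⇒ go  {1A/1Mu/0Ld/0B | 2r 0w}
  3. MEM→r9 ⇒ no(FU)  {1A/1Mu/0Ld/0B | 2r 0w}
  4. MUL→r6 ⇒ no(WR_PORT)  {1A/1Mu/0Ld/0B | 2r 0w}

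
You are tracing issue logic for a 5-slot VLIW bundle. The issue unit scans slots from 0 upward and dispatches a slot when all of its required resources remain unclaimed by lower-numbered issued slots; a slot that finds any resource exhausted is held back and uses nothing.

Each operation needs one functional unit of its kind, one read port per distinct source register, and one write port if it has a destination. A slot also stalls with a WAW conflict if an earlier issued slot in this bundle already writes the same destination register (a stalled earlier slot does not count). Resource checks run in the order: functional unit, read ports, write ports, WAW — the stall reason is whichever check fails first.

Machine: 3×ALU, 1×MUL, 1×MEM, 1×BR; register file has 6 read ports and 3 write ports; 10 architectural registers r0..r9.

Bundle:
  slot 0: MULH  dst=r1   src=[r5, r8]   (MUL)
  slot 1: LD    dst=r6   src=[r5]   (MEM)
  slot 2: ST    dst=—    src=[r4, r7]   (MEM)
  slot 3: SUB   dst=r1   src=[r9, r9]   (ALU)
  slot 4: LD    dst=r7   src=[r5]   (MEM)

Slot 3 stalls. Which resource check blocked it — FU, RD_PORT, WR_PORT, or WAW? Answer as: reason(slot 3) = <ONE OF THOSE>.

slot 0 (MUL): ISSUE — free A3,Mu0,Ld1,B1 rp4 wp2
slot 1 (MEM): ISSUE — free A3,Mu0,Ld0,B1 rp3 wp1
slot 2 (MEM): stall FU — free A3,Mu0,Ld0,B1 rp3 wp1
slot 3 (ALU): stall WAW — free A3,Mu0,Ld0,B1 rp3 wp1
slot 4 (MEM): stall FU — free A3,Mu0,Ld0,B1 rp3 wp1

reason(slot 3) = WAW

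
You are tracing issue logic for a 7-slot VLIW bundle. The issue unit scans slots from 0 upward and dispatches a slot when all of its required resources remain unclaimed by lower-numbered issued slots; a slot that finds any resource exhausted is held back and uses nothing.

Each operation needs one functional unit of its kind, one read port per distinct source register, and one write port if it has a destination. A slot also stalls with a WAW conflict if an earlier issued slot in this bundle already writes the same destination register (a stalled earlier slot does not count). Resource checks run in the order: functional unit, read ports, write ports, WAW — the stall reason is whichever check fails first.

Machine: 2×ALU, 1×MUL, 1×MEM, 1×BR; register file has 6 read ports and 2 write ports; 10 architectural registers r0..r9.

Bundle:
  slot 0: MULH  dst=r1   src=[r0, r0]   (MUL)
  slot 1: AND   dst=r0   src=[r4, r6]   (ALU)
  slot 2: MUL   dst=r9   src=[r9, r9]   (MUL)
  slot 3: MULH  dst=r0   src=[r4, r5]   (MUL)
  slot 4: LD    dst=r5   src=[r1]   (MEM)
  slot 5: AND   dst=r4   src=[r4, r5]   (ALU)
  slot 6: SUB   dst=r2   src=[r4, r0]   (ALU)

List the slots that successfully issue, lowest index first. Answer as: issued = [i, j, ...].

#0 MUL src=r0,r0 dispatched  <A:2 Mu:0 Ld:1 B:1 rd:5 wr:1>
#1 ALU src=r4,r6 dispatched  <A:1 Mu:0 Ld:1 B:1 rd:3 wr:0>
#2 MUL src=r9,r9 held:FU  <A:1 Mu:0 Ld:1 B:1 rd:3 wr:0>
#3 MUL src=r4,r5 held:FU  <A:1 Mu:0 Ld:1 B:1 rd:3 wr:0>
#4 MEM src=r1 held:WR_PORT  <A:1 Mu:0 Ld:1 B:1 rd:3 wr:0>
#5 ALU src=r4,r5 held:WR_PORT  <A:1 Mu:0 Ld:1 B:1 rd:3 wr:0>
#6 ALU src=r4,r0 held:WR_PORT  <A:1 Mu:0 Ld:1 B:1 rd:3 wr:0>

issued = [0, 1]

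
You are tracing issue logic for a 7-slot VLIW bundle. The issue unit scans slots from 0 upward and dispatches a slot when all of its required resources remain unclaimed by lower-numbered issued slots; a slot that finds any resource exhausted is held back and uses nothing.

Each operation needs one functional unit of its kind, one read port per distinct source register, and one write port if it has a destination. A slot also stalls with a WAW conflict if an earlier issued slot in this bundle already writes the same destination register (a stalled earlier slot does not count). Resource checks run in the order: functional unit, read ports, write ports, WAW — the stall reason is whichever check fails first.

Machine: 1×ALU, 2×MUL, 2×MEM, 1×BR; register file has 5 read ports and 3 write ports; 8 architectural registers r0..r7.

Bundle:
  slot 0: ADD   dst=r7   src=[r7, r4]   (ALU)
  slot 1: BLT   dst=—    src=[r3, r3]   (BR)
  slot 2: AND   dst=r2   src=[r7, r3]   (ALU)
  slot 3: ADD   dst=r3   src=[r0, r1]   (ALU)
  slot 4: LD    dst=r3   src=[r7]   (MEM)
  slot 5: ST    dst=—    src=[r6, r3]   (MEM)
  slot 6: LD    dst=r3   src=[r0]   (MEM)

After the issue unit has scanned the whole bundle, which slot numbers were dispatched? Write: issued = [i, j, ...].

issued = [0, 1, 4]

(0) want 1×ALU +2rd +1wr — yes → AL0|MU2|ME2|BR1|rd3|wr2
(1) want 1×BR +1rd +0wr — yes → AL0|MU2|ME2|BR0|rd2|wr2
(2) want 1×ALU +2rd +1wr — FU → AL0|MU2|ME2|BR0|rd2|wr2
(3) want 1×ALU +2rd +1wr — FU → AL0|MU2|ME2|BR0|rd2|wr2
(4) want 1×MEM +1rd +1wr — yes → AL0|MU2|ME1|BR0|rd1|wr1
(5) want 1×MEM +2rd +0wr — RD_PORT → AL0|MU2|ME1|BR0|rd1|wr1
(6) want 1×MEM +1rd +1wr — WAW → AL0|MU2|ME1|BR0|rd1|wr1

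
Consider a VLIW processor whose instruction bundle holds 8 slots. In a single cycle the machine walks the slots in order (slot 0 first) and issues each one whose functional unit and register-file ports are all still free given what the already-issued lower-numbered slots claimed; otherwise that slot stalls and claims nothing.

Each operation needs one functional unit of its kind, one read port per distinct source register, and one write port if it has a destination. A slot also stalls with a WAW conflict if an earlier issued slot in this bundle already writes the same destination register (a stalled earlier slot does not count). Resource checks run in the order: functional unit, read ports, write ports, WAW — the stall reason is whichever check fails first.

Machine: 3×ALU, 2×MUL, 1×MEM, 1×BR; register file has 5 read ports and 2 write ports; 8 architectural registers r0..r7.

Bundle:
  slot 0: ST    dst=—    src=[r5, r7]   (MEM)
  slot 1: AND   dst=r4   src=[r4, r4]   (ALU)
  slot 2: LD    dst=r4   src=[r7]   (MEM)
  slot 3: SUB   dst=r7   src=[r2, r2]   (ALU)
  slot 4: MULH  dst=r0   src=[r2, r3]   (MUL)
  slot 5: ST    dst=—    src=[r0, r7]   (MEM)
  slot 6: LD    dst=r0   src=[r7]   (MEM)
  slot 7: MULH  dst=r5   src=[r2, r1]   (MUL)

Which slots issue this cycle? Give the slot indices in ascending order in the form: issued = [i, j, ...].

(0) want 1×MEM +2rd +0wr — yes → AL3|MU2|ME0|BR1|rd3|wr2
(1) want 1×ALU +1rd +1wr — yes → AL2|MU2|ME0|BR1|rd2|wr1
(2) want 1×MEM +1rd +1wr — FU → AL2|MU2|ME0|BR1|rd2|wr1
(3) want 1×ALU +1rd +1wr — yes → AL1|MU2|ME0|BR1|rd1|wr0
(4) want 1×MUL +2rd +1wr — RD_PORT → AL1|MU2|ME0|BR1|rd1|wr0
(5) want 1×MEM +2rd +0wr — FU → AL1|MU2|ME0|BR1|rd1|wr0
(6) want 1×MEM +1rd +1wr — FU → AL1|MU2|ME0|BR1|rd1|wr0
(7) want 1×MUL +2rd +1wr — RD_PORT → AL1|MU2|ME0|BR1|rd1|wr0

issued = [0, 1, 3]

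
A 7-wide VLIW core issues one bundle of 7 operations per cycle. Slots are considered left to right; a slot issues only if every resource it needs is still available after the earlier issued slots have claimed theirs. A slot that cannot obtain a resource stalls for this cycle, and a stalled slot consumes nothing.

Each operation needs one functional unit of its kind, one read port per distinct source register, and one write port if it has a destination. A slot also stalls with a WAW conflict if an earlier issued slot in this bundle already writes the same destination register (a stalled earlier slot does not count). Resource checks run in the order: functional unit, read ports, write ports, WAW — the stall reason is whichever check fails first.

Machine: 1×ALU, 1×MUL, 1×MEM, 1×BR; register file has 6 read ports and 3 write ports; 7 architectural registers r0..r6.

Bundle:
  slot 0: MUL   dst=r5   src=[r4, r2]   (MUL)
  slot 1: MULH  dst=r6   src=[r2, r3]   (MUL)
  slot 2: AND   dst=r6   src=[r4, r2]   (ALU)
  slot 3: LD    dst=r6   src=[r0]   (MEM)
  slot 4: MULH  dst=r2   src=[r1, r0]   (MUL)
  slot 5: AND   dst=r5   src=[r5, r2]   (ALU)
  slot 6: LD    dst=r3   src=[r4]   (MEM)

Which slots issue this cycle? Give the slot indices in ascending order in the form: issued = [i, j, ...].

(0) want 1×MUL +2rd +1wr — yes → AL1|MU0|ME1|BR1|rd4|wr2
(1) want 1×MUL +2rd +1wr — FU → AL1|MU0|ME1|BR1|rd4|wr2
(2) want 1×ALU +2rd +1wr — yes → AL0|MU0|ME1|BR1|rd2|wr1
(3) want 1×MEM +1rd +1wr — WAW → AL0|MU0|ME1|BR1|rd2|wr1
(4) want 1×MUL +2rd +1wr — FU → AL0|MU0|ME1|BR1|rd2|wr1
(5) want 1×ALU +2rd +1wr — FU → AL0|MU0|ME1|BR1|rd2|wr1
(6) want 1×MEM +1rd +1wr — yes → AL0|MU0|ME0|BR1|rd1|wr0

issued = [0, 2, 6]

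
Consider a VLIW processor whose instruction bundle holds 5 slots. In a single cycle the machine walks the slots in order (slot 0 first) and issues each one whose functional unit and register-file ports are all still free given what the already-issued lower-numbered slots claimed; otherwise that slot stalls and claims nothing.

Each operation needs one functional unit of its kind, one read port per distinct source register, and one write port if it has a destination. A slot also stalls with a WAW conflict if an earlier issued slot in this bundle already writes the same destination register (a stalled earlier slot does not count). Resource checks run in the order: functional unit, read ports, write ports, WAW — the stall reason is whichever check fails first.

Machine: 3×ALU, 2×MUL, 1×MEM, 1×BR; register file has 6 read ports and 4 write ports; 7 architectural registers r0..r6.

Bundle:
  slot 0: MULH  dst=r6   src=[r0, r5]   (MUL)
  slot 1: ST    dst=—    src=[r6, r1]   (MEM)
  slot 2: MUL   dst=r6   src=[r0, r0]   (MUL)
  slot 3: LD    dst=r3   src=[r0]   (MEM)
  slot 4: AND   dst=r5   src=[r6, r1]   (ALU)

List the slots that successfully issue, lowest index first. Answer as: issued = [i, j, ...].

issued = [0, 1, 4]

  0. MUL→r6 ⇒ go  {3A/1Mu/1Ld/1B | 4r 3w}
  1. MEM ⇒ go  {3A/1Mu/0Ld/1B | 2r 3w}
  2. MUL→r6 ⇒ no(WAW)  {3A/1Mu/0Ld/1B | 2r 3w}
  3. MEM→r3 ⇒ no(FU)  {3A/1Mu/0Ld/1B | 2r 3w}
  4. ALU→r5 ⇒ go  {2A/1Mu/0Ld/1B | 0r 2w}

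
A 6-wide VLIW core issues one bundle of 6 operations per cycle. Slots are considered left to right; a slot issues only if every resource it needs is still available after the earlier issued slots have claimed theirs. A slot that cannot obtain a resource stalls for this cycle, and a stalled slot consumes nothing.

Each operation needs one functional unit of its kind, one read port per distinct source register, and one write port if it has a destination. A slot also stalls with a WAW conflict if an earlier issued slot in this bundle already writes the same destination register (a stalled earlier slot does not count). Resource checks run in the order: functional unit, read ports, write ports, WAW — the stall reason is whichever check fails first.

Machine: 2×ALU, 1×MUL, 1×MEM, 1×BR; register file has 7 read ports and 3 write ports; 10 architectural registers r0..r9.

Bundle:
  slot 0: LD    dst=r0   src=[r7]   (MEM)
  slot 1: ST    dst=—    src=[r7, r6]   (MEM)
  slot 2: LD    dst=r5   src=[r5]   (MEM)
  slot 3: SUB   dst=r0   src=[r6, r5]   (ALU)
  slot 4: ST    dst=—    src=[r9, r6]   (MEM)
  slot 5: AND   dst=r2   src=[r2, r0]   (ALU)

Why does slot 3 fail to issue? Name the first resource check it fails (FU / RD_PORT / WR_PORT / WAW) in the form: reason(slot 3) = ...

reason(slot 3) = WAW

[0] MEM needs rd=1 wr=1: ok; after: ALU=2 MUL=1 MEM=0 BR=1, R=6, W=2
[1] MEM needs rd=2 wr=0: FU; after: ALU=2 MUL=1 MEM=0 BR=1, R=6, W=2
[2] MEM needs rd=1 wr=1: FU; after: ALU=2 MUL=1 MEM=0 BR=1, R=6, W=2
[3] ALU needs rd=2 wr=1: WAW; after: ALU=2 MUL=1 MEM=0 BR=1, R=6, W=2
[4] MEM needs rd=2 wr=0: FU; after: ALU=2 MUL=1 MEM=0 BR=1, R=6, W=2
[5] ALU needs rd=2 wr=1: ok; after: ALU=1 MUL=1 MEM=0 BR=1, R=4, W=1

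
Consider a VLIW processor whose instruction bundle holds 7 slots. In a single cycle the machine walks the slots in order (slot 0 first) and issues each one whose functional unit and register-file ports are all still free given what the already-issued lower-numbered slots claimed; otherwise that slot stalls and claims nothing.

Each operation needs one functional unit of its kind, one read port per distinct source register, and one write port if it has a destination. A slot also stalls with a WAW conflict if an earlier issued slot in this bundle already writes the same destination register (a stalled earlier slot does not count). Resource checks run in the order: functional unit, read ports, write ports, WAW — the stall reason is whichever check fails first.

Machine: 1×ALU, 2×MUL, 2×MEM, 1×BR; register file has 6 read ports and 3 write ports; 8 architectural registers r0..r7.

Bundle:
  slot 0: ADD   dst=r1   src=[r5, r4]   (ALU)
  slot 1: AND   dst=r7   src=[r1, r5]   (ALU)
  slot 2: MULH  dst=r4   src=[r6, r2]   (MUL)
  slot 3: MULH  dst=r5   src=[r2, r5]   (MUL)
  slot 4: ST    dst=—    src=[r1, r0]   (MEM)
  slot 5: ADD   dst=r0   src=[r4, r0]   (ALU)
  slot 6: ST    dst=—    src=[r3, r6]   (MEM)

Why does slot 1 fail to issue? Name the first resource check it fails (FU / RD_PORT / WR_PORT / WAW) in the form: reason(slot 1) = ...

reason(slot 1) = FU

[0] ALU needs rd=2 wr=1: ok; after: ALU=0 MUL=2 MEM=2 BR=1, R=4, W=2
[1] ALU needs rd=2 wr=1: FU; after: ALU=0 MUL=2 MEM=2 BR=1, R=4, W=2
[2] MUL needs rd=2 wr=1: ok; after: ALU=0 MUL=1 MEM=2 BR=1, R=2, W=1
[3] MUL needs rd=2 wr=1: ok; after: ALU=0 MUL=0 MEM=2 BR=1, R=0, W=0
[4] MEM needs rd=2 wr=0: RD_PORT; after: ALU=0 MUL=0 MEM=2 BR=1, R=0, W=0
[5] ALU needs rd=2 wr=1: FU; after: ALU=0 MUL=0 MEM=2 BR=1, R=0, W=0
[6] MEM needs rd=2 wr=0: RD_PORT; after: ALU=0 MUL=0 MEM=2 BR=1, R=0, W=0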